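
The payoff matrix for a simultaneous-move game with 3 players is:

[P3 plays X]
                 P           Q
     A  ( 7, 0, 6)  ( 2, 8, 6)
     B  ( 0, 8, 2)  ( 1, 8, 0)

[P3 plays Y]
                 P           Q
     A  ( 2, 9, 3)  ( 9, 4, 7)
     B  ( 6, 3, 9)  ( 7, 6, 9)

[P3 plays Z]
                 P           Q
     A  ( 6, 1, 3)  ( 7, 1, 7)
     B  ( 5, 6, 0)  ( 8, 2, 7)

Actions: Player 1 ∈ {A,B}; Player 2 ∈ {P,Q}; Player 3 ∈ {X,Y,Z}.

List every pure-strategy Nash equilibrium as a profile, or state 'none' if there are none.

(A,P,X): not NE [P2→Q gives 8>0]
(A,P,Y): not NE [P1→B gives 6>2; P3→X gives 6>3]
(A,P,Z): not NE [P3→X gives 6>3]
(A,Q,X): not NE [P3→Z gives 7>6]
(A,Q,Y): not NE [P2→P gives 9>4]
(A,Q,Z): not NE [P1→B gives 8>7]
(B,P,X): not NE [P1→A gives 7>0; P3→Y gives 9>2]
(B,P,Y): not NE [P2→Q gives 6>3]
(B,P,Z): not NE [P1→A gives 6>5; P3→Y gives 9>0]
(B,Q,X): not NE [P1→A gives 2>1; P3→Y gives 9>0]
(B,Q,Y): not NE [P1→A gives 9>7]
(B,Q,Z): not NE [P2→P gives 6>2; P3→Y gives 9>7]

Equilibria: none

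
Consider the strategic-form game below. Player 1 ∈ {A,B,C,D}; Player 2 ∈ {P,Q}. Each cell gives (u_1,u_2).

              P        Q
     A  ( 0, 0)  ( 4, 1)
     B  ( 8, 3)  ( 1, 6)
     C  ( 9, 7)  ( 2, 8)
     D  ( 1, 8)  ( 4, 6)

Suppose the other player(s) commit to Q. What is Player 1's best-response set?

u_1(A vs Q) = 4
u_1(B vs Q) = 1
u_1(C vs Q) = 2
u_1(D vs Q) = 4
max payoff 4 at {A,D}

argmax u_1 = {A,D}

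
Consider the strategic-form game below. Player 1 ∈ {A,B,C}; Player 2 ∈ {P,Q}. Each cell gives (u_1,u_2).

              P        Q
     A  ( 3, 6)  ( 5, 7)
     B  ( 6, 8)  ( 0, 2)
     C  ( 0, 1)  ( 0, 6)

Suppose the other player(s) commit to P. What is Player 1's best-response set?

P1 best: {B}

u_1(A vs P) = 3
u_1(B vs P) = 6
u_1(C vs P) = 0
max payoff 6 at {B}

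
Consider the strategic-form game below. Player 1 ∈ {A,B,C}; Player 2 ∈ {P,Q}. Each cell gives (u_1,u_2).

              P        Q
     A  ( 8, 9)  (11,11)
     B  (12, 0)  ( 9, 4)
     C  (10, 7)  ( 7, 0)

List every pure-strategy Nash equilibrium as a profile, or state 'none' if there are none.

(A,P): not NE [P1→B gives 12>8; P2→Q gives 11>9]
(A,Q): NE
(B,P): not NE [P2→Q gives 4>0]
(B,Q): not NE [P1→A gives 11>9]
(C,P): not NE [P1→B gives 12>10]
(C,Q): not NE [P1→A gives 11>7; P2→P gives 7>0]

PSNE = {(A,Q)}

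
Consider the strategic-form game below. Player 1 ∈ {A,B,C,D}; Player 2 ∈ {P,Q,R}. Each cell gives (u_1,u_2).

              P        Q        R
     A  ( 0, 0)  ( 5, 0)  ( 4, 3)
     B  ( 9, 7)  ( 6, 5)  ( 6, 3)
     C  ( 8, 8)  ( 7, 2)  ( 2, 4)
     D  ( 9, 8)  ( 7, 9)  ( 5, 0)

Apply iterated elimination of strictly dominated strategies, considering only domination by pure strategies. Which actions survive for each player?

Survivors P1:{B,C,D} P2:{P,Q}

P1 drop A (B beats it: P:9>0 Q:6>5 R:6>4)
P2 drop R (P beats it: B:7>3 C:8>4 D:8>0)
P1→{B,C,D} P2→{P,Q}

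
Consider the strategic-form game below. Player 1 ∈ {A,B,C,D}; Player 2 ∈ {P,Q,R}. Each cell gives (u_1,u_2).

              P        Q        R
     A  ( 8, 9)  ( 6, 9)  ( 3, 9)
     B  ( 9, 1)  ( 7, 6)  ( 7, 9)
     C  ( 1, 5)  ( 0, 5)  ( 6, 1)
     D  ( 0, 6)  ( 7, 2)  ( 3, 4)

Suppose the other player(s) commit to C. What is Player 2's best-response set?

BR_2 = {P,Q}

u_2(P vs C) = 5
u_2(Q vs C) = 5
u_2(R vs C) = 1
max payoff 5 at {P,Q}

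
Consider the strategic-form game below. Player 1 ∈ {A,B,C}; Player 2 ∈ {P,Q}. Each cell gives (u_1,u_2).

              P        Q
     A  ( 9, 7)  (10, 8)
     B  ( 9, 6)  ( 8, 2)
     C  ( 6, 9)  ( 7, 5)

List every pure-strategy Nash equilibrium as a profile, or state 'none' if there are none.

Nash profiles: (A,Q), (B,P)

(A,P): not NE [P2→Q gives 8>7]
(A,Q): NE
(B,P): NE
(B,Q): not NE [P1→A gives 10>8; P2→P gives 6>2]
(C,P): not NE [P1→B gives 9>6]
(C,Q): not NE [P1→A gives 10>7; P2→P gives 9>5]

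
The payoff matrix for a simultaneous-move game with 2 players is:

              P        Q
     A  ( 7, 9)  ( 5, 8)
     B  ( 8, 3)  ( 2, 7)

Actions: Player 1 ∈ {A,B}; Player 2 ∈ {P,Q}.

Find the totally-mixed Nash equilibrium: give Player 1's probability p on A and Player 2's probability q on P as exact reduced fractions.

P1 indiff ⇒ q·7+(1-q)·5 = q·8+(1-q)·2 ⇒ q(-1) = (1-q)(-3) ⇒ q = 3/4
P2 indiff ⇒ p·9+(1-p)·3 = p·8+(1-p)·7 ⇒ p(1) = (1-p)(4) ⇒ p = 4/5

p=4/5, q=3/4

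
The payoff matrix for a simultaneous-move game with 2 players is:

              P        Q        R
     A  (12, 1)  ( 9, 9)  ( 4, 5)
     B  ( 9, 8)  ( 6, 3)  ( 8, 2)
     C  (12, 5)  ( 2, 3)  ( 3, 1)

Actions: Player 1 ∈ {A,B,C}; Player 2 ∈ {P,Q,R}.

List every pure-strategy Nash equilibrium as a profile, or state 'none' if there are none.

(A,P): not NE [P2→Q gives 9>1]
(A,Q): NE
(A,R): not NE [P1→B gives 8>4; P2→Q gives 9>5]
(B,P): not NE [P1→C gives 12>9]
(B,Q): not NE [P1→A gives 9>6; P2→P gives 8>3]
(B,R): not NE [P2→P gives 8>2]
(C,P): NE
(C,Q): not NE [P1→A gives 9>2; P2→P gives 5>3]
(C,R): not NE [P1→B gives 8>3; P2→P gives 5>1]

Nash profiles: (A,Q), (C,P)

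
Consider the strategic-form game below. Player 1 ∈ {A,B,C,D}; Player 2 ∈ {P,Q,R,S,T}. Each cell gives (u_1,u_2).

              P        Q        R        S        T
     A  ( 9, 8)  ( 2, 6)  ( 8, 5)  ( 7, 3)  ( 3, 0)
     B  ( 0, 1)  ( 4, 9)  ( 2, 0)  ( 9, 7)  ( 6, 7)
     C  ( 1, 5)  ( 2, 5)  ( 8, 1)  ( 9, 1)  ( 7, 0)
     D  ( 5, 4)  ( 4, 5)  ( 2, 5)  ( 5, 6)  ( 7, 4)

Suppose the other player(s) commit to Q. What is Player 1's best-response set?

u_1(A vs Q) = 2
u_1(B vs Q) = 4
u_1(C vs Q) = 2
u_1(D vs Q) = 4
max payoff 4 at {B,D}

P1 best: {B,D}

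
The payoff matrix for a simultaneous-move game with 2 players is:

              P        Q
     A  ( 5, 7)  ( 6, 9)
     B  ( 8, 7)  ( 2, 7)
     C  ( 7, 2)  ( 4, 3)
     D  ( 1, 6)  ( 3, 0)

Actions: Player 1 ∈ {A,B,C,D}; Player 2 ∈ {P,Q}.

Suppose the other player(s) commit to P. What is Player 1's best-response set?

BR_1 = {B}

u_1(A vs P) = 5
u_1(B vs P) = 8
u_1(C vs P) = 7
u_1(D vs P) = 1
max payoff 8 at {B}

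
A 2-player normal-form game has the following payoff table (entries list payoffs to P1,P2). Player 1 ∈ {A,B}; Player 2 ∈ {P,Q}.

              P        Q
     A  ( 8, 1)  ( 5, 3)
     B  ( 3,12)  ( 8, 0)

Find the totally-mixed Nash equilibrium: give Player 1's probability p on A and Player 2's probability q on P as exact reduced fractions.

P1 indiff ⇒ q·8+(1-q)·5 = q·3+(1-q)·8 ⇒ q(5) = (1-q)(3) ⇒ q = 3/8
P2 indiff ⇒ p·1+(1-p)·12 = p·3+(1-p)·0 ⇒ p(-2) = (1-p)(-12) ⇒ p = 6/7

p=6/7, q=3/8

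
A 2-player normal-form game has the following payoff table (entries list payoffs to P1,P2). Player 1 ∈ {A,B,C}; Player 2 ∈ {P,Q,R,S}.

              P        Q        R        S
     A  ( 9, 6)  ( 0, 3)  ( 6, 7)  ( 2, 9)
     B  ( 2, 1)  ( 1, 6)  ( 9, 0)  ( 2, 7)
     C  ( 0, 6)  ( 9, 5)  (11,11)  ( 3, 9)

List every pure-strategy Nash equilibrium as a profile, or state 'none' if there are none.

Nash profiles: (C,R)

(A,P): not NE [P2→S gives 9>6]
(A,Q): not NE [P1→C gives 9>0; P2→S gives 9>3]
(A,R): not NE [P1→C gives 11>6; P2→S gives 9>7]
(A,S): not NE [P1→C gives 3>2]
(B,P): not NE [P1→A gives 9>2; P2→S gives 7>1]
(B,Q): not NE [P1→C gives 9>1; P2→S gives 7>6]
(B,R): not NE [P1→C gives 11>9; P2→S gives 7>0]
(B,S): not NE [P1→C gives 3>2]
(C,P): not NE [P1→A gives 9>0; P2→R gives 11>6]
(C,Q): not NE [P2→R gives 11>5]
(C,R): NE
(C,S): not NE [P2→R gives 11>9]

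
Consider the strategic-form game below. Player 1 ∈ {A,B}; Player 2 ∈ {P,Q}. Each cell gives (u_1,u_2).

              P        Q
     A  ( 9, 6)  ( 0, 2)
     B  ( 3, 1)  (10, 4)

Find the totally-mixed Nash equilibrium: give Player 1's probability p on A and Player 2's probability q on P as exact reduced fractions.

P1 indiff ⇒ q·9+(1-q)·0 = q·3+(1-q)·10 ⇒ q(6) = (1-q)(10) ⇒ q = 5/8
P2 indiff ⇒ p·6+(1-p)·1 = p·2+(1-p)·4 ⇒ p(4) = (1-p)(3) ⇒ p = 3/7

p=3/7, q=5/8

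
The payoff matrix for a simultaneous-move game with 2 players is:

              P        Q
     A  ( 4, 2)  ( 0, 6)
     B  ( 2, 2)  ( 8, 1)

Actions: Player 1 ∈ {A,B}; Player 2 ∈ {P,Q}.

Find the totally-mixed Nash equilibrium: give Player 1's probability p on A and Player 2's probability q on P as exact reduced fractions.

P1 indiff ⇒ q·4+(1-q)·0 = q·2+(1-q)·8 ⇒ q(2) = (1-q)(8) ⇒ q = 4/5
P2 indiff ⇒ p·2+(1-p)·2 = p·6+(1-p)·1 ⇒ p(-4) = (1-p)(-1) ⇒ p = 1/5

p=1/5, q=4/5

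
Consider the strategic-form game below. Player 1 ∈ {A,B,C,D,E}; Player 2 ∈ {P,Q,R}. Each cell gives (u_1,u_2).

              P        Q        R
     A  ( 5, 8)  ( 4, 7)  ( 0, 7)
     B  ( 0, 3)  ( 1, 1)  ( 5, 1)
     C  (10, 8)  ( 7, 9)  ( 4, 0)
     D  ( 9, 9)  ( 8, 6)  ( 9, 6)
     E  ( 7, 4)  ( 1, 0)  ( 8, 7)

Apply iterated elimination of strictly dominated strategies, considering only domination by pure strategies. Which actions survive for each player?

P1 drop A (C beats it: P:10>5 Q:7>4 R:4>0)
P1 drop B (D beats it: P:9>0 Q:8>1 R:9>5)
P1 drop E (D beats it: P:9>7 Q:8>1 R:9>8)
P2 drop R (P beats it: C:8>0 D:9>6)
P1→{C,D} P2→{P,Q}

Survivors P1:{C,D} P2:{P,Q}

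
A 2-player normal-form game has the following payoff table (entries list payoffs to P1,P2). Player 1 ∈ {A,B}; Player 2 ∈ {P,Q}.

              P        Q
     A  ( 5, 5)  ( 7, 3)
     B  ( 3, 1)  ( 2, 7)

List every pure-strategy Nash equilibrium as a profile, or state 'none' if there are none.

(A,P): NE
(A,Q): not NE [P2→P gives 5>3]
(B,P): not NE [P1→A gives 5>3; P2→Q gives 7>1]
(B,Q): not NE [P1→A gives 7>2]

Nash profiles: (A,P)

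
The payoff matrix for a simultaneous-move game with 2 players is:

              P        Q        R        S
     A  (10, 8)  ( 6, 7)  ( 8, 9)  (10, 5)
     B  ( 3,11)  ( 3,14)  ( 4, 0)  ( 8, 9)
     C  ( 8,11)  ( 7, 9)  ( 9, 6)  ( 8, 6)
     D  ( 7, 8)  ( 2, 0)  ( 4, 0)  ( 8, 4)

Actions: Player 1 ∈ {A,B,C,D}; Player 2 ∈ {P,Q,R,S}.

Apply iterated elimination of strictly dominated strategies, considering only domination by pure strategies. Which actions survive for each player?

Remaining: P1:{A,C} P2:{P,R}

P1 drop B (A beats it: P:10>3 Q:6>3 R:8>4 S:10>8)
P1 drop D (A beats it: P:10>7 Q:6>2 R:8>4 S:10>8)
P2 drop Q (P beats it: A:8>7 C:11>9)
P2 drop S (P beats it: A:8>5 C:11>6)
P1→{A,C} P2→{P,R}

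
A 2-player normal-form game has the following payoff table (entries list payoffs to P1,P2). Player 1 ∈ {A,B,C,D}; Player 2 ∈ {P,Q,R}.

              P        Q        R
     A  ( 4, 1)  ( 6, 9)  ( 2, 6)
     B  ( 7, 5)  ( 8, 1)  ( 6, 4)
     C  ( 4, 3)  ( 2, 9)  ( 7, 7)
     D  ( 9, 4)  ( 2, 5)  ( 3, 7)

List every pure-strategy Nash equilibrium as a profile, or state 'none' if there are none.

No pure NE.

(A,P): not NE [P1→D gives 9>4; P2→Q gives 9>1]
(A,Q): not NE [P1→B gives 8>6]
(A,R): not NE [P1→C gives 7>2; P2→Q gives 9>6]
(B,P): not NE [P1→D gives 9>7]
(B,Q): not NE [P2→P gives 5>1]
(B,R): not NE [P1→C gives 7>6; P2→P gives 5>4]
(C,P): not NE [P1→D gives 9>4; P2→Q gives 9>3]
(C,Q): not NE [P1→B gives 8>2]
(C,R): not NE [P2→Q gives 9>7]
(D,P): not NE [P2→R gives 7>4]
(D,Q): not NE [P1→B gives 8>2; P2→R gives 7>5]
(D,R): not NE [P1→C gives 7>3]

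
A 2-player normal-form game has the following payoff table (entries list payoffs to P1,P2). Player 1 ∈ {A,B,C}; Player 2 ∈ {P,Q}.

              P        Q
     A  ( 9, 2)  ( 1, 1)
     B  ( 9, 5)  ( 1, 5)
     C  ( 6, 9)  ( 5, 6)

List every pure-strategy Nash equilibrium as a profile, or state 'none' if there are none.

NE set: (A,P), (B,P)

(A,P): NE
(A,Q): not NE [P1→C gives 5>1; P2→P gives 2>1]
(B,P): NE
(B,Q): not NE [P1→C gives 5>1]
(C,P): not NE [P1→B gives 9>6]
(C,Q): not NE [P2→P gives 9>6]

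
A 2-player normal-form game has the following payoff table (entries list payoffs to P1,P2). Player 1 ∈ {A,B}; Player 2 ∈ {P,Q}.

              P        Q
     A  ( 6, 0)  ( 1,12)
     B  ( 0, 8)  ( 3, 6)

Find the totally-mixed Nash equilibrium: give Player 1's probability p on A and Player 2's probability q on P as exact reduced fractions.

P1 indiff ⇒ q·6+(1-q)·1 = q·0+(1-q)·3 ⇒ q(6) = (1-q)(2) ⇒ q = 1/4
P2 indiff ⇒ p·0+(1-p)·8 = p·12+(1-p)·6 ⇒ p(-12) = (1-p)(-2) ⇒ p = 1/7

p=1/7, q=1/4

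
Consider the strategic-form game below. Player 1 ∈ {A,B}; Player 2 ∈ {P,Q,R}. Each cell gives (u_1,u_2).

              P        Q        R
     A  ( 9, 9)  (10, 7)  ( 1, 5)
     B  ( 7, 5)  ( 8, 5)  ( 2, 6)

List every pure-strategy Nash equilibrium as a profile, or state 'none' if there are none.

(A,P): NE
(A,Q): not NE [P2→P gives 9>7]
(A,R): not NE [P1→B gives 2>1; P2→P gives 9>5]
(B,P): not NE [P1→A gives 9>7; P2→R gives 6>5]
(B,Q): not NE [P1→A gives 10>8; P2→R gives 6>5]
(B,R): NE

NE set: (A,P), (B,R)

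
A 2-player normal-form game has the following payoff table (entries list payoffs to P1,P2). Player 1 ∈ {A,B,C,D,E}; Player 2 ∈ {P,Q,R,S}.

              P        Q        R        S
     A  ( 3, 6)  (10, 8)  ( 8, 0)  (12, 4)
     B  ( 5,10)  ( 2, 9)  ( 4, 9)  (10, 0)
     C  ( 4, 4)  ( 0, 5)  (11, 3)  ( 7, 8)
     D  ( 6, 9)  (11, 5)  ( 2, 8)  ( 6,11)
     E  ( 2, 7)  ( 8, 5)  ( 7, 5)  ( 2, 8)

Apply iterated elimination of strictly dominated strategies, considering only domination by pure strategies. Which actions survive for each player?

P1 drop E (A beats it: P:3>2 Q:10>8 R:8>7 S:12>2)
P2 drop R (P beats it: A:6>0 B:10>9 C:4>3 D:9>8)
P1 drop C (B beats it: P:5>4 Q:2>0 S:10>7)
P1→{A,B,D} P2→{P,Q,S}

Survivors P1:{A,B,D} P2:{P,Q,S}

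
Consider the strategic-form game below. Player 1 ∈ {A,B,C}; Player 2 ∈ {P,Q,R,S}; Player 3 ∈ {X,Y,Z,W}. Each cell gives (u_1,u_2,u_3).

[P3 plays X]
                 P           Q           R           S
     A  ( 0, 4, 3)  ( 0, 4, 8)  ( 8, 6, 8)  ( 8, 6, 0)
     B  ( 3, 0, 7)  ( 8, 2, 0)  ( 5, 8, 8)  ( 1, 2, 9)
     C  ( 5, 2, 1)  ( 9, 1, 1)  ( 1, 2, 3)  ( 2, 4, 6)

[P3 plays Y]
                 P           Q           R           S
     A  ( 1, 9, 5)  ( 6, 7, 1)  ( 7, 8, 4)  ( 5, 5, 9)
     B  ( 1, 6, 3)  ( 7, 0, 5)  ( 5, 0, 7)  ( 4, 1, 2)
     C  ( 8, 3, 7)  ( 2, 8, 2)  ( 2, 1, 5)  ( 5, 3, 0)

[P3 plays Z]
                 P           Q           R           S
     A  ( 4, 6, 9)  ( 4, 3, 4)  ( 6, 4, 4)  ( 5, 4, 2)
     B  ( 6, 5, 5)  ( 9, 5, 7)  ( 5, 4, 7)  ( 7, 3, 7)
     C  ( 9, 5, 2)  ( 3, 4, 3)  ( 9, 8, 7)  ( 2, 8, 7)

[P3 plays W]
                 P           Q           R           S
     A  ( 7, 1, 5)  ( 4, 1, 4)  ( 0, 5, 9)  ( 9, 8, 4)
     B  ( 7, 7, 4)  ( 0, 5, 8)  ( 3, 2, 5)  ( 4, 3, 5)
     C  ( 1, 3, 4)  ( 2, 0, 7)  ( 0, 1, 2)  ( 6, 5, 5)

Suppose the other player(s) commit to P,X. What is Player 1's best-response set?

u_1(A vs P,X) = 0
u_1(B vs P,X) = 3
u_1(C vs P,X) = 5
max payoff 5 at {C}

P1 best: {C}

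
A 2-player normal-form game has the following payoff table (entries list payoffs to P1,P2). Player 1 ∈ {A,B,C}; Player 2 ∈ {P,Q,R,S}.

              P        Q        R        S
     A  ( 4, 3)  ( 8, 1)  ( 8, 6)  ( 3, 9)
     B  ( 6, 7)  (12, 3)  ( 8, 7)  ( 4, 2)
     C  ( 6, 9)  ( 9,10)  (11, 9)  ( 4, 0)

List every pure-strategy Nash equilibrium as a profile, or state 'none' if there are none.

NE set: (B,P)

(A,P): not NE [P1→C gives 6>4; P2→S gives 9>3]
(A,Q): not NE [P1→B gives 12>8; P2→S gives 9>1]
(A,R): not NE [P1→C gives 11>8; P2→S gives 9>6]
(A,S): not NE [P1→C gives 4>3]
(B,P): NE
(B,Q): not NE [P2→R gives 7>3]
(B,R): not NE [P1→C gives 11>8]
(B,S): not NE [P2→R gives 7>2]
(C,P): not NE [P2→Q gives 10>9]
(C,Q): not NE [P1→B gives 12>9]
(C,R): not NE [P2→Q gives 10>9]
(C,S): not NE [P2→Q gives 10>0]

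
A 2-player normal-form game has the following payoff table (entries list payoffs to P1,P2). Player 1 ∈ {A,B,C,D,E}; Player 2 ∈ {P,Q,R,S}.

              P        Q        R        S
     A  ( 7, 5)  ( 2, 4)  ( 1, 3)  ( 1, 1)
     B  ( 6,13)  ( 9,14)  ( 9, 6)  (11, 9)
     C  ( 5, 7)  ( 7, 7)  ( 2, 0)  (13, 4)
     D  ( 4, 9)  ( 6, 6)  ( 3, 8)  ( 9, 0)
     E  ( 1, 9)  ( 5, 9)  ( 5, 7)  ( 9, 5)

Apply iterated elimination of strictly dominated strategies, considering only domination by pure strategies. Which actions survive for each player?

P1 drop D (B beats it: P:6>4 Q:9>6 R:9>3 S:11>9)
P1 drop E (B beats it: P:6>1 Q:9>5 R:9>5 S:11>9)
P2 drop R (P beats it: A:5>3 B:13>6 C:7>0)
P2 drop S (P beats it: A:5>1 B:13>9 C:7>4)
P1 drop C (B beats it: P:6>5 Q:9>7)
P1→{A,B} P2→{P,Q}

Remaining: P1:{A,B} P2:{P,Q}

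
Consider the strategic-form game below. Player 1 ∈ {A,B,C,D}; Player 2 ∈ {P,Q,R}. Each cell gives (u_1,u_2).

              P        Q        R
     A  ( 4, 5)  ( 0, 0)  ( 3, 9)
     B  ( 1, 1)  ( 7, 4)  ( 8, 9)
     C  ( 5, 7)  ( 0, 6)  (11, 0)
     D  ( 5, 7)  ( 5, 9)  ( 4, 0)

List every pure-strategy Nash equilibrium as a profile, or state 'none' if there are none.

(A,P): not NE [P1→D gives 5>4; P2→R gives 9>5]
(A,Q): not NE [P1→B gives 7>0; P2→R gives 9>0]
(A,R): not NE [P1→C gives 11>3]
(B,P): not NE [P1→D gives 5>1; P2→R gives 9>1]
(B,Q): not NE [P2→R gives 9>4]
(B,R): not NE [P1→C gives 11>8]
(C,P): NE
(C,Q): not NE [P1→B gives 7>0; P2→P gives 7>6]
(C,R): not NE [P2→P gives 7>0]
(D,P): not NE [P2→Q gives 9>7]
(D,Q): not NE [P1→B gives 7>5]
(D,R): not NE [P1→C gives 11>4; P2→Q gives 9>0]

PSNE = {(C,P)}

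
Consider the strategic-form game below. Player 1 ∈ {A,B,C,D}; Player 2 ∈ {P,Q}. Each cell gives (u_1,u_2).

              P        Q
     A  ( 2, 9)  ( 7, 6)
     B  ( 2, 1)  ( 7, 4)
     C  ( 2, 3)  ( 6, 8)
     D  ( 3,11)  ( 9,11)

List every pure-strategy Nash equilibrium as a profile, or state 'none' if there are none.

NE set: (D,P), (D,Q)

(A,P): not NE [P1→D gives 3>2]
(A,Q): not NE [P1→D gives 9>7; P2→P gives 9>6]
(B,P): not NE [P1→D gives 3>2; P2→Q gives 4>1]
(B,Q): not NE [P1→D gives 9>7]
(C,P): not NE [P1→D gives 3>2; P2→Q gives 8>3]
(C,Q): not NE [P1→D gives 9>6]
(D,P): NE
(D,Q): NE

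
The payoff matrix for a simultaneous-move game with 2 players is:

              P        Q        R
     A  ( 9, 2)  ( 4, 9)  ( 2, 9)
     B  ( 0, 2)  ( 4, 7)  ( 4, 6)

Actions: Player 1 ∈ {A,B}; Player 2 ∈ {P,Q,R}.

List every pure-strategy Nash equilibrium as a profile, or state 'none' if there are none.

(A,P): not NE [P2→R gives 9>2]
(A,Q): NE
(A,R): not NE [P1→B gives 4>2]
(B,P): not NE [P1→A gives 9>0; P2→Q gives 7>2]
(B,Q): NE
(B,R): not NE [P2→Q gives 7>6]

NE set: (A,Q), (B,Q)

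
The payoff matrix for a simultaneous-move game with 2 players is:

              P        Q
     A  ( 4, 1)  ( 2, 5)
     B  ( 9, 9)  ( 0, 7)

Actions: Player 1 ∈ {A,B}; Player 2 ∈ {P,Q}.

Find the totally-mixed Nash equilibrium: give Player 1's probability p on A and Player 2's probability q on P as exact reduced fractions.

P1 indiff ⇒ q·4+(1-q)·2 = q·9+(1-q)·0 ⇒ q(-5) = (1-q)(-2) ⇒ q = 2/7
P2 indiff ⇒ p·1+(1-p)·9 = p·5+(1-p)·7 ⇒ p(-4) = (1-p)(-2) ⇒ p = 1/3

(p,q) = (1/3, 2/7)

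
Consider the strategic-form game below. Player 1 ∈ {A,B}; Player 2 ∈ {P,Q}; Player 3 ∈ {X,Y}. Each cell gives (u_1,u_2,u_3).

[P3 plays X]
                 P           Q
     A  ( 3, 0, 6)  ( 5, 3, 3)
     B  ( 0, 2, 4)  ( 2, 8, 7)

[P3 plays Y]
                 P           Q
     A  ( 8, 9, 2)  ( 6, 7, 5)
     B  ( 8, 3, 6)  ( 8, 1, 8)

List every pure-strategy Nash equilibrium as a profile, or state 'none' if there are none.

NE set: (B,P,Y)

(A,P,X): not NE [P2→Q gives 3>0]
(A,P,Y): not NE [P3→X gives 6>2]
(A,Q,X): not NE [P3→Y gives 5>3]
(A,Q,Y): not NE [P1→B gives 8>6; P2→P gives 9>7]
(B,P,X): not NE [P1→A gives 3>0; P2→Q gives 8>2; P3→Y gives 6>4]
(B,P,Y): NE
(B,Q,X): not NE [P1→A gives 5>2; P3→Y gives 8>7]
(B,Q,Y): not NE [P2→P gives 3>1]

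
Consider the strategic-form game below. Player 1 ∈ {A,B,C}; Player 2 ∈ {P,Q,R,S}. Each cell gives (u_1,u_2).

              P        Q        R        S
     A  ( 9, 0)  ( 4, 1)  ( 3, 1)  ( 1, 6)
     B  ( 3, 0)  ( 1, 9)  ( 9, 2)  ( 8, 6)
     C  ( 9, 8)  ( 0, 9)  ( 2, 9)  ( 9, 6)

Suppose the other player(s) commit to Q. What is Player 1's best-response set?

argmax u_1 = {A}

u_1(A vs Q) = 4
u_1(B vs Q) = 1
u_1(C vs Q) = 0
max payoff 4 at {A}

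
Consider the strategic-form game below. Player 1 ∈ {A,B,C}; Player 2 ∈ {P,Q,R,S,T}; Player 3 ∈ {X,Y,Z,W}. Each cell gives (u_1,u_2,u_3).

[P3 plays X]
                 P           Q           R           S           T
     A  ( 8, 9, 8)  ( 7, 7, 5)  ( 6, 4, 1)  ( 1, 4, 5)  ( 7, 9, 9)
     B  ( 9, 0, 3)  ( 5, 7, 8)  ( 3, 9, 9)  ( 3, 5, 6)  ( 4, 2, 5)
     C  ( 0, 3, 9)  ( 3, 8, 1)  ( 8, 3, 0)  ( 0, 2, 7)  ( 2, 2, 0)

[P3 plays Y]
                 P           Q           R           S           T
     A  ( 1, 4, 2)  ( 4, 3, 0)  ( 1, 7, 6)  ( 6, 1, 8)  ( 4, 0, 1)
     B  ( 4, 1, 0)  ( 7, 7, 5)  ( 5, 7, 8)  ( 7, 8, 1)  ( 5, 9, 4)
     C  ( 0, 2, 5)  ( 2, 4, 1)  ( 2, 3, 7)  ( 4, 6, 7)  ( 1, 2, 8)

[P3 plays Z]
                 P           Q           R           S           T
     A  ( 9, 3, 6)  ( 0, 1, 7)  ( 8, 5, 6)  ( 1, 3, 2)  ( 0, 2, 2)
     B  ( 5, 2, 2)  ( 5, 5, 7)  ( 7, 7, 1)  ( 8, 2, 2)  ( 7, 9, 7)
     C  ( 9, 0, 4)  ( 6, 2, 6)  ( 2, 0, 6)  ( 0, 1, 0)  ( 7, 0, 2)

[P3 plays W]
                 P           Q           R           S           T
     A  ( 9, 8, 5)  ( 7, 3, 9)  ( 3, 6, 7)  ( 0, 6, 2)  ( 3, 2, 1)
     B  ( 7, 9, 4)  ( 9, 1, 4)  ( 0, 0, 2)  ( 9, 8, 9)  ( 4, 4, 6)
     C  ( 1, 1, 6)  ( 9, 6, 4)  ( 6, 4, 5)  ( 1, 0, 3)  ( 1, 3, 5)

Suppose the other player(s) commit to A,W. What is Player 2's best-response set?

u_2(P vs A,W) = 8
u_2(Q vs A,W) = 3
u_2(R vs A,W) = 6
u_2(S vs A,W) = 6
u_2(T vs A,W) = 2
max payoff 8 at {P}

argmax u_2 = {P}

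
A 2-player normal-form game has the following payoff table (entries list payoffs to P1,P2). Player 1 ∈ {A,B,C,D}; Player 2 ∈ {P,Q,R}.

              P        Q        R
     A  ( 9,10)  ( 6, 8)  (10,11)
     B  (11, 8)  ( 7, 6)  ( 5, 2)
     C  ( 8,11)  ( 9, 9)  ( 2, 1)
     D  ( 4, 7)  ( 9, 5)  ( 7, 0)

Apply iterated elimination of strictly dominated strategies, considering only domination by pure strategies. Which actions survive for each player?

P2 drop Q (P beats it: A:10>8 B:8>6 C:11>9 D:7>5)
P1 drop C (A beats it: P:9>8 R:10>2)
P1 drop D (A beats it: P:9>4 R:10>7)
P1→{A,B} P2→{P,R}

IESDS → P1:{A,B} P2:{P,R}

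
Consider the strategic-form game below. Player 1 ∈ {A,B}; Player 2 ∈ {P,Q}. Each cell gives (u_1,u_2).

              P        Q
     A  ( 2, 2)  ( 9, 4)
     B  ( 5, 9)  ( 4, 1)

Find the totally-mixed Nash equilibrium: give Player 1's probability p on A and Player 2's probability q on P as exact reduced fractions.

P1 indiff ⇒ q·2+(1-q)·9 = q·5+(1-q)·4 ⇒ q(-3) = (1-q)(-5) ⇒ q = 5/8
P2 indiff ⇒ p·2+(1-p)·9 = p·4+(1-p)·1 ⇒ p(-2) = (1-p)(-8) ⇒ p = 4/5

P1 mixes 4/5 on A; P2 mixes 5/8 on P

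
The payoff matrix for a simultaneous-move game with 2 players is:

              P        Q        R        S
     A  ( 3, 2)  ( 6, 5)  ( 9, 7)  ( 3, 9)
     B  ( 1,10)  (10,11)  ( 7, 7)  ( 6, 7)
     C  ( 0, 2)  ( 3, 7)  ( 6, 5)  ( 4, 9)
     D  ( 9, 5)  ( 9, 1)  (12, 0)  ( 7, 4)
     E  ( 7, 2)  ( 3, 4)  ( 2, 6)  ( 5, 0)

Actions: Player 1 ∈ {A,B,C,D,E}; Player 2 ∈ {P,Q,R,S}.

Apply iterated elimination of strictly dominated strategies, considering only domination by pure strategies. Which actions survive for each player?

P1 drop A (D beats it: P:9>3 Q:9>6 R:12>9 S:7>3)
P1 drop C (B beats it: P:1>0 Q:10>3 R:7>6 S:6>4)
P1 drop E (D beats it: P:9>7 Q:9>3 R:12>2 S:7>5)
P2 drop R (P beats it: B:10>7 D:5>0)
P2 drop S (P beats it: B:10>7 D:5>4)
P1→{B,D} P2→{P,Q}

Remaining: P1:{B,D} P2:{P,Q}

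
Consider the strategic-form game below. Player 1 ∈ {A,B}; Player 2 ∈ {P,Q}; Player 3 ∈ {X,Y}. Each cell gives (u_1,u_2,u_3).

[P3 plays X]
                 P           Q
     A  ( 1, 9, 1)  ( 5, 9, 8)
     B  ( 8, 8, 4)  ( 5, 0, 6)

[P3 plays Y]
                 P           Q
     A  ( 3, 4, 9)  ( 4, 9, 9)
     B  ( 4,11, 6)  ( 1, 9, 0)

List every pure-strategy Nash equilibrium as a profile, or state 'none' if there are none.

Nash profiles: (A,Q,Y), (B,P,Y)

(A,P,X): not NE [P1→B gives 8>1; P3→Y gives 9>1]
(A,P,Y): not NE [P1→B gives 4>3; P2→Q gives 9>4]
(A,Q,X): not NE [P3→Y gives 9>8]
(A,Q,Y): NE
(B,P,X): not NE [P3→Y gives 6>4]
(B,P,Y): NE
(B,Q,X): not NE [P2→P gives 8>0]
(B,Q,Y): not NE [P1→A gives 4>1; P2→P gives 11>9; P3→X gives 6>0]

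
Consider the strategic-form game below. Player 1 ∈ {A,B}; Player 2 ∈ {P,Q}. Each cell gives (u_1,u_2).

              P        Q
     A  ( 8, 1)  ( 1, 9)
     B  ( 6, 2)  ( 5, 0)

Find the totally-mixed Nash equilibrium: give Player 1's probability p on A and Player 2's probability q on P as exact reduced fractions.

P1 indiff ⇒ q·8+(1-q)·1 = q·6+(1-q)·5 ⇒ q(2) = (1-q)(4) ⇒ q = 2/3
P2 indiff ⇒ p·1+(1-p)·2 = p·9+(1-p)·0 ⇒ p(-8) = (1-p)(-2) ⇒ p = 1/5

(p,q) = (1/5, 2/3)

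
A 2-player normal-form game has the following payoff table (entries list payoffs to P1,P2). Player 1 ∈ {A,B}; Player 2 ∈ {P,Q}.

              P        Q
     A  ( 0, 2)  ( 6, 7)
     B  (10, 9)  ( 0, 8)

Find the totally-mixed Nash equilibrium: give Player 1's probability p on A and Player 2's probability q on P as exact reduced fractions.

P1 indiff ⇒ q·0+(1-q)·6 = q·10+(1-q)·0 ⇒ q(-10) = (1-q)(-6) ⇒ q = 3/8
P2 indiff ⇒ p·2+(1-p)·9 = p·7+(1-p)·8 ⇒ p(-5) = (1-p)(-1) ⇒ p = 1/6

p=1/6, q=3/8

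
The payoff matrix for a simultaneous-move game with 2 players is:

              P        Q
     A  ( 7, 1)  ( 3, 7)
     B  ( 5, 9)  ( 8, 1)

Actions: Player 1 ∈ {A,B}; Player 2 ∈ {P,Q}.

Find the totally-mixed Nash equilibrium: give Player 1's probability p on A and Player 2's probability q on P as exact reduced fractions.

P1 mixes 4/7 on A; P2 mixes 5/7 on P

P1 indiff ⇒ q·7+(1-q)·3 = q·5+(1-q)·8 ⇒ q(2) = (1-q)(5) ⇒ q = 5/7
P2 indiff ⇒ p·1+(1-p)·9 = p·7+(1-p)·1 ⇒ p(-6) = (1-p)(-8) ⇒ p = 4/7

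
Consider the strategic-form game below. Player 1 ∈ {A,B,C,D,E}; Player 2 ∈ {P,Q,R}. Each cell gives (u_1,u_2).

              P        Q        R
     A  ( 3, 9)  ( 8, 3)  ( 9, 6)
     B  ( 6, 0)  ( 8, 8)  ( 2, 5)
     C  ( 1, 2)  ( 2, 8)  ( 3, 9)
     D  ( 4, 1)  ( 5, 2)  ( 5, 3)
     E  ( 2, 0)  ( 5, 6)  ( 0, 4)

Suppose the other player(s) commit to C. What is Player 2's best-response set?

BR_2 = {R}

u_2(P vs C) = 2
u_2(Q vs C) = 8
u_2(R vs C) = 9
max payoff 9 at {R}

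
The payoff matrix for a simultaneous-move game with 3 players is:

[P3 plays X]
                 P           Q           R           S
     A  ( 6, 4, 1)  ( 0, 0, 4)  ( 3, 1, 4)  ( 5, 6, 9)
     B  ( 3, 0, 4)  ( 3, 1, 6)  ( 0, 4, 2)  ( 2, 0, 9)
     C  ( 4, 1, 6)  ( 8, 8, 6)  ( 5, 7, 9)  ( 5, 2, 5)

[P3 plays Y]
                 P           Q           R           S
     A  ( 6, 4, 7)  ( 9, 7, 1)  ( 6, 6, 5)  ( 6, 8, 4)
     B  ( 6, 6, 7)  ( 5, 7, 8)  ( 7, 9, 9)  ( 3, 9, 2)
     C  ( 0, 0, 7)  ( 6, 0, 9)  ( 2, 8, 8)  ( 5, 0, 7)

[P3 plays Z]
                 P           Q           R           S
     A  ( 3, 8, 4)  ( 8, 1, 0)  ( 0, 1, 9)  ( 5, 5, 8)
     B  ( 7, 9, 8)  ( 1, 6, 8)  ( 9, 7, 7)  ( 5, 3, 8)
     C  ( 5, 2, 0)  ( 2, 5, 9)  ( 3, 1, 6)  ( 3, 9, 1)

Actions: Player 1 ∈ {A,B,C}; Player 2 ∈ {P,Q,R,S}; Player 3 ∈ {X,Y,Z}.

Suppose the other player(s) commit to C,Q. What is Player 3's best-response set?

P3 best: {Y,Z}

u_3(X vs C,Q) = 6
u_3(Y vs C,Q) = 9
u_3(Z vs C,Q) = 9
max payoff 9 at {Y,Z}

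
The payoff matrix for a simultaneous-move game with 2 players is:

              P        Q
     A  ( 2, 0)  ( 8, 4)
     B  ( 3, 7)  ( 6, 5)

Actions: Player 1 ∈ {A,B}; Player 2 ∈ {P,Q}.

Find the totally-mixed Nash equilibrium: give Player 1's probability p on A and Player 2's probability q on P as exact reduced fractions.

p=1/3, q=2/3

P1 indiff ⇒ q·2+(1-q)·8 = q·3+(1-q)·6 ⇒ q(-1) = (1-q)(-2) ⇒ q = 2/3
P2 indiff ⇒ p·0+(1-p)·7 = p·4+(1-p)·5 ⇒ p(-4) = (1-p)(-2) ⇒ p = 1/3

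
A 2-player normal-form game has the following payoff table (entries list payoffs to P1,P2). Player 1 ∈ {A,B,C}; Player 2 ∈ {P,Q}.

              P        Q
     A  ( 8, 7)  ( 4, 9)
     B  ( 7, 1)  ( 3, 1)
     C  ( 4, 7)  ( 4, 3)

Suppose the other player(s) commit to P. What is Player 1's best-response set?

u_1(A vs P) = 8
u_1(B vs P) = 7
u_1(C vs P) = 4
max payoff 8 at {A}

argmax u_1 = {A}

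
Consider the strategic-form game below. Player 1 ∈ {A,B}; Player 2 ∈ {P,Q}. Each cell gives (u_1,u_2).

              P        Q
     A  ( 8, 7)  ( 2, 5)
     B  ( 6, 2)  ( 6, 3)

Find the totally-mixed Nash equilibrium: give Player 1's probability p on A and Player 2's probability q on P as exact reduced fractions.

(p,q) = (1/3, 2/3)

P1 indiff ⇒ q·8+(1-q)·2 = q·6+(1-q)·6 ⇒ q(2) = (1-q)(4) ⇒ q = 2/3
P2 indiff ⇒ p·7+(1-p)·2 = p·5+(1-p)·3 ⇒ p(2) = (1-p)(1) ⇒ p = 1/3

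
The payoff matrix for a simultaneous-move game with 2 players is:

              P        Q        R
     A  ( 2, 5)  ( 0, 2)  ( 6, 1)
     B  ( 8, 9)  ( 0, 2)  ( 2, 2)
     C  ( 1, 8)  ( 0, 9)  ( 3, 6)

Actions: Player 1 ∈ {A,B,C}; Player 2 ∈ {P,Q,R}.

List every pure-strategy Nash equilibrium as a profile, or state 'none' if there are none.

NE set: (B,P), (C,Q)

(A,P): not NE [P1→B gives 8>2]
(A,Q): not NE [P2→P gives 5>2]
(A,R): not NE [P2→P gives 5>1]
(B,P): NE
(B,Q): not NE [P2→P gives 9>2]
(B,R): not NE [P1→A gives 6>2; P2→P gives 9>2]
(C,P): not NE [P1→B gives 8>1; P2→Q gives 9>8]
(C,Q): NE
(C,R): not NE [P1→A gives 6>3; P2→Q gives 9>6]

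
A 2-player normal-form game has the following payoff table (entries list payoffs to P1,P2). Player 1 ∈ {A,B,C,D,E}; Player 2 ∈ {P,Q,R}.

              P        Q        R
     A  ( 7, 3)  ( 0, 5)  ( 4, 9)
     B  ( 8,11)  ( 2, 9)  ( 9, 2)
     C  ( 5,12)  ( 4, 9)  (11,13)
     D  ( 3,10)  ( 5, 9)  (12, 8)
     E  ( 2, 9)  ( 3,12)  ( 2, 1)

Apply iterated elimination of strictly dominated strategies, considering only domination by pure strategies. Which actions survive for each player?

P1 drop A (B beats it: P:8>7 Q:2>0 R:9>4)
P1 drop E (C beats it: P:5>2 Q:4>3 R:11>2)
P2 drop Q (P beats it: B:11>9 C:12>9 D:10>9)
P1→{B,C,D} P2→{P,R}

Survivors P1:{B,C,D} P2:{P,R}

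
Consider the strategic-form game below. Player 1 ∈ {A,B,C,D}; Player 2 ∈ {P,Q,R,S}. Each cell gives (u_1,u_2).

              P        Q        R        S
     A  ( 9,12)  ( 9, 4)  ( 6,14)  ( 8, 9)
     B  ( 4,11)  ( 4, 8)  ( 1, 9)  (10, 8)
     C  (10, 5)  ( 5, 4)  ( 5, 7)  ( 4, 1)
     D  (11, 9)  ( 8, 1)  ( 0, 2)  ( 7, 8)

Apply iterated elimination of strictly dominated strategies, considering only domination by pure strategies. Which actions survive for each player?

Remaining: P1:{A,C,D} P2:{P,R}

P2 drop Q (P beats it: A:12>4 B:11>8 C:5>4 D:9>1)
P2 drop S (P beats it: A:12>9 B:11>8 C:5>1 D:9>8)
P1 drop B (A beats it: P:9>4 R:6>1)
P1→{A,C,D} P2→{P,R}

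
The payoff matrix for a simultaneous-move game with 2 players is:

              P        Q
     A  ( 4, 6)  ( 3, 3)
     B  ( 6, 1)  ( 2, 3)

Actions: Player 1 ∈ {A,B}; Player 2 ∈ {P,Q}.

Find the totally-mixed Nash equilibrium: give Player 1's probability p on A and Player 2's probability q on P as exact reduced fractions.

P1 indiff ⇒ q·4+(1-q)·3 = q·6+(1-q)·2 ⇒ q(-2) = (1-q)(-1) ⇒ q = 1/3
P2 indiff ⇒ p·6+(1-p)·1 = p·3+(1-p)·3 ⇒ p(3) = (1-p)(2) ⇒ p = 2/5

p=2/5, q=1/3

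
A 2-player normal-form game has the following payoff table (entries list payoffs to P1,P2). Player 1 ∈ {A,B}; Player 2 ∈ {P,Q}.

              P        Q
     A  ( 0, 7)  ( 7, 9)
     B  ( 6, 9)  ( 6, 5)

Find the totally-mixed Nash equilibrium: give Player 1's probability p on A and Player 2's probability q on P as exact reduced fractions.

P1 indiff ⇒ q·0+(1-q)·7 = q·6+(1-q)·6 ⇒ q(-6) = (1-q)(-1) ⇒ q = 1/7
P2 indiff ⇒ p·7+(1-p)·9 = p·9+(1-p)·5 ⇒ p(-2) = (1-p)(-4) ⇒ p = 2/3

p=2/3, q=1/7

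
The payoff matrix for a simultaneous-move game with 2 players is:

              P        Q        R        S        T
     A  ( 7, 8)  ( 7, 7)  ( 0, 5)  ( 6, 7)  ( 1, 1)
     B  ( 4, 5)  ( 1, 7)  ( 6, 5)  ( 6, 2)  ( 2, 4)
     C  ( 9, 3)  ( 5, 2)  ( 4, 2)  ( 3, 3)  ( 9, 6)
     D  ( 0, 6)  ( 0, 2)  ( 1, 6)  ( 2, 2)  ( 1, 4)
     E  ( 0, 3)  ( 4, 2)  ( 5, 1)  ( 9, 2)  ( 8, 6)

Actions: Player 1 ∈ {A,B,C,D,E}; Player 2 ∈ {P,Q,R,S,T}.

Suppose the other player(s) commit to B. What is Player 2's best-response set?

BR_2 = {Q}

u_2(P vs B) = 5
u_2(Q vs B) = 7
u_2(R vs B) = 5
u_2(S vs B) = 2
u_2(T vs B) = 4
max payoff 7 at {Q}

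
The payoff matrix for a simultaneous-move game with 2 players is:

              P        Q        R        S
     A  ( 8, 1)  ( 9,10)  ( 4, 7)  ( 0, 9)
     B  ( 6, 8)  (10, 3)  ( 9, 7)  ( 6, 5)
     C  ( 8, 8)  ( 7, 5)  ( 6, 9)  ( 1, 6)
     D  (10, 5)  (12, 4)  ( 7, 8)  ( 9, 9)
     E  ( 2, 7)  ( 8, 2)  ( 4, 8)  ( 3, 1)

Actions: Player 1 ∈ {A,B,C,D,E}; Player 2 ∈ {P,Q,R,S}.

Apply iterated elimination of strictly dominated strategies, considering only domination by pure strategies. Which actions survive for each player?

P1 drop A (D beats it: P:10>8 Q:12>9 R:7>4 S:9>0)
P1 drop C (D beats it: P:10>8 Q:12>7 R:7>6 S:9>1)
P1 drop E (B beats it: P:6>2 Q:10>8 R:9>4 S:6>3)
P2 drop Q (P beats it: B:8>3 D:5>4)
P1→{B,D} P2→{P,R,S}

Remaining: P1:{B,D} P2:{P,R,S}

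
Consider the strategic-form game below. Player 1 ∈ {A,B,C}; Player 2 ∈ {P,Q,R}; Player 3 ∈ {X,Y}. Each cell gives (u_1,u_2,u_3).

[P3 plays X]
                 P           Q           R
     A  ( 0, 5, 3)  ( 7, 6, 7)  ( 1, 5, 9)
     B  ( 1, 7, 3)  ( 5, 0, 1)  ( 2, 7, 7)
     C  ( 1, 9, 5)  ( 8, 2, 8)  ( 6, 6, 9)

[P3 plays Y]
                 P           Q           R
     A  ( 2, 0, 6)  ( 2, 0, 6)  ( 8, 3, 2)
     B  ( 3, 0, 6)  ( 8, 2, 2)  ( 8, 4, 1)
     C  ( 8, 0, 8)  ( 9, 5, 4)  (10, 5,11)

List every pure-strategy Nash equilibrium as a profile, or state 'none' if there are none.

(A,P,X): not NE [P1→C gives 1>0; P2→Q gives 6>5; P3→Y gives 6>3]
(A,P,Y): not NE [P1→C gives 8>2; P2→R gives 3>0]
(A,Q,X): not NE [P1→C gives 8>7]
(A,Q,Y): not NE [P1→C gives 9>2; P2→R gives 3>0; P3→X gives 7>6]
(A,R,X): not NE [P1→C gives 6>1; P2→Q gives 6>5]
(A,R,Y): not NE [P1→C gives 10>8; P3→X gives 9>2]
(B,P,X): not NE [P3→Y gives 6>3]
(B,P,Y): not NE [P1→C gives 8>3; P2→R gives 4>0]
(B,Q,X): not NE [P1→C gives 8>5; P2→R gives 7>0; P3→Y gives 2>1]
(B,Q,Y): not NE [P1→C gives 9>8; P2→R gives 4>2]
(B,R,X): not NE [P1→C gives 6>2]
(B,R,Y): not NE [P1→C gives 10>8; P3→X gives 7>1]
(C,P,X): not NE [P3→Y gives 8>5]
(C,P,Y): not NE [P2→R gives 5>0]
(C,Q,X): not NE [P2→P gives 9>2]
(C,Q,Y): not NE [P3→X gives 8>4]
(C,R,X): not NE [P2→P gives 9>6; P3→Y gives 11>9]
(C,R,Y): NE

Nash profiles: (C,R,Y)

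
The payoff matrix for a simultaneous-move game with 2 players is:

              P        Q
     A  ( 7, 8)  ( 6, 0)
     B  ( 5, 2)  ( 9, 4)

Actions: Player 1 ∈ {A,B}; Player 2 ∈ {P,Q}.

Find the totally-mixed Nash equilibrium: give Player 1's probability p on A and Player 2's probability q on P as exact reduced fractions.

P1 mixes 1/5 on A; P2 mixes 3/5 on P

P1 indiff ⇒ q·7+(1-q)·6 = q·5+(1-q)·9 ⇒ q(2) = (1-q)(3) ⇒ q = 3/5
P2 indiff ⇒ p·8+(1-p)·2 = p·0+(1-p)·4 ⇒ p(8) = (1-p)(2) ⇒ p = 1/5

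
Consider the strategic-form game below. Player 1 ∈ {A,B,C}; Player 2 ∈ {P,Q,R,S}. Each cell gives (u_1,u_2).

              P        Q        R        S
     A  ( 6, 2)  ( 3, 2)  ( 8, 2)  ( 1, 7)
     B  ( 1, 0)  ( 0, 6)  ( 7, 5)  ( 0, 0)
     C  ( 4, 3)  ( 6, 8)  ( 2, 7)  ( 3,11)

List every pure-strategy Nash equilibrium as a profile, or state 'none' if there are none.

(A,P): not NE [P2→S gives 7>2]
(A,Q): not NE [P1→C gives 6>3; P2→S gives 7>2]
(A,R): not NE [P2→S gives 7>2]
(A,S): not NE [P1→C gives 3>1]
(B,P): not NE [P1→A gives 6>1; P2→Q gives 6>0]
(B,Q): not NE [P1→C gives 6>0]
(B,R): not NE [P1→A gives 8>7; P2→Q gives 6>5]
(B,S): not NE [P1→C gives 3>0; P2→Q gives 6>0]
(C,P): not NE [P1→A gives 6>4; P2→S gives 11>3]
(C,Q): not NE [P2→S gives 11>8]
(C,R): not NE [P1→A gives 8>2; P2→S gives 11>7]
(C,S): NE

PSNE = {(C,S)}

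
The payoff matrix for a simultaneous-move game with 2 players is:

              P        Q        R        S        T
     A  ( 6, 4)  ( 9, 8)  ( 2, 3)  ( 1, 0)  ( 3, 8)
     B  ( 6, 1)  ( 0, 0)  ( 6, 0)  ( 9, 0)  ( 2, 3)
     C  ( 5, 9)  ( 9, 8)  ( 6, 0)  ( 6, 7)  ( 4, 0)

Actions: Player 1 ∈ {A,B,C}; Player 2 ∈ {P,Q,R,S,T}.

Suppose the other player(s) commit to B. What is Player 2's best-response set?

argmax u_2 = {T}

u_2(P vs B) = 1
u_2(Q vs B) = 0
u_2(R vs B) = 0
u_2(S vs B) = 0
u_2(T vs B) = 3
max payoff 3 at {T}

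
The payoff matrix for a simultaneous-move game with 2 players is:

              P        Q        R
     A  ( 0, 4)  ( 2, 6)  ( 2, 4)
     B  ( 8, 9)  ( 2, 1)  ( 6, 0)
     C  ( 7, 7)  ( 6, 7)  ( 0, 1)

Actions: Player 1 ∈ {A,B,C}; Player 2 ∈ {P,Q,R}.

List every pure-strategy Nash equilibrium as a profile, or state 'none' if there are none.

PSNE = {(B,P), (C,Q)}

(A,P): not NE [P1→B gives 8>0; P2→Q gives 6>4]
(A,Q): not NE [P1→C gives 6>2]
(A,R): not NE [P1→B gives 6>2; P2→Q gives 6>4]
(B,P): NE
(B,Q): not NE [P1→C gives 6>2; P2→P gives 9>1]
(B,R): not NE [P2→P gives 9>0]
(C,P): not NE [P1→B gives 8>7]
(C,Q): NE
(C,R): not NE [P1→B gives 6>0; P2→Q gives 7>1]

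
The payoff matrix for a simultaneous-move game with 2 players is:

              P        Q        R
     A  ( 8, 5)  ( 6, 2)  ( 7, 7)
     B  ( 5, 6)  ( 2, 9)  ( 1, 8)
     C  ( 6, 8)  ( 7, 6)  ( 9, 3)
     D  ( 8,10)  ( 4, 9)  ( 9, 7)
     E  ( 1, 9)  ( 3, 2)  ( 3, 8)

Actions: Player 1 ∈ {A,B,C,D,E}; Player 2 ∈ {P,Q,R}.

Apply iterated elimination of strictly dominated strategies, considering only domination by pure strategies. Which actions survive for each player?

P1 drop B (A beats it: P:8>5 Q:6>2 R:7>1)
P1 drop E (A beats it: P:8>1 Q:6>3 R:7>3)
P2 drop Q (P beats it: A:5>2 C:8>6 D:10>9)
P1→{A,C,D} P2→{P,R}

IESDS → P1:{A,C,D} P2:{P,R}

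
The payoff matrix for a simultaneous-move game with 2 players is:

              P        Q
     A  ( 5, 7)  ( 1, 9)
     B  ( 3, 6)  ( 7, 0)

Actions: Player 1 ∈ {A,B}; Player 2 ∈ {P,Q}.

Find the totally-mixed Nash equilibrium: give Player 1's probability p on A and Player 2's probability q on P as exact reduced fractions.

P1 indiff ⇒ q·5+(1-q)·1 = q·3+(1-q)·7 ⇒ q(2) = (1-q)(6) ⇒ q = 3/4
P2 indiff ⇒ p·7+(1-p)·6 = p·9+(1-p)·0 ⇒ p(-2) = (1-p)(-6) ⇒ p = 3/4

P1 mixes 3/4 on A; P2 mixes 3/4 on P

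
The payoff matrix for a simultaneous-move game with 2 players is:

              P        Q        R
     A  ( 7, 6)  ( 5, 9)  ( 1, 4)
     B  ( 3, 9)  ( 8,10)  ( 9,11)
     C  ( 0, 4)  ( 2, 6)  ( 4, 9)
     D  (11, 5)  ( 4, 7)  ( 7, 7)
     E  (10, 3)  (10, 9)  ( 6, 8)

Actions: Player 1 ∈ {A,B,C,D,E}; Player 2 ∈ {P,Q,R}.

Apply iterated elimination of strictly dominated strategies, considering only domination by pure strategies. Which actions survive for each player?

P1 drop A (E beats it: P:10>7 Q:10>5 R:6>1)
P1 drop C (B beats it: P:3>0 Q:8>2 R:9>4)
P2 drop P (Q beats it: B:10>9 D:7>5 E:9>3)
P1 drop D (B beats it: Q:8>4 R:9>7)
P1→{B,E} P2→{Q,R}

Remaining: P1:{B,E} P2:{Q,R}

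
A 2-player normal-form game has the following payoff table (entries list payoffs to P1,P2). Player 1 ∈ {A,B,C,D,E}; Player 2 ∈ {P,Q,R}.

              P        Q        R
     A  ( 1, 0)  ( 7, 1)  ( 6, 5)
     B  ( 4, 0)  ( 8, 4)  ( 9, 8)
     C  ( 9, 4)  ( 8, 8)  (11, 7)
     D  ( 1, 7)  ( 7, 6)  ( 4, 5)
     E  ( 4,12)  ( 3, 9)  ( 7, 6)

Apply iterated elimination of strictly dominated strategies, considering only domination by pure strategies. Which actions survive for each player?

P1 drop A (B beats it: P:4>1 Q:8>7 R:9>6)
P1 drop D (B beats it: P:4>1 Q:8>7 R:9>4)
P1 drop E (C beats it: P:9>4 Q:8>3 R:11>7)
P2 drop P (Q beats it: B:4>0 C:8>4)
P1→{B,C} P2→{Q,R}

IESDS → P1:{B,C} P2:{Q,R}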